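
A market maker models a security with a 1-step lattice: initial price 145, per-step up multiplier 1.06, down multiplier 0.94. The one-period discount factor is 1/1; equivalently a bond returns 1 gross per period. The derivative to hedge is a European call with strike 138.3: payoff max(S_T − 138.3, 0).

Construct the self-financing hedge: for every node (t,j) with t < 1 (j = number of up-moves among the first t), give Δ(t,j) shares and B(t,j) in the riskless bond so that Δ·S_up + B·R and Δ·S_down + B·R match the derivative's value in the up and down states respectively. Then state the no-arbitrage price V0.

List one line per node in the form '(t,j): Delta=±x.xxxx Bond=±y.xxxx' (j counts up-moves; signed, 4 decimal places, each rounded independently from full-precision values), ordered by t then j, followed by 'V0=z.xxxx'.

(0,0): Delta=0.8851 Bond=-120.6333
V0=7.7000

Under the risk-neutral measure, an up-move has probability p* = (R−d)/(u−d) = 0.5000 and values discount at R = 1.
At expiry t=1: V(1,0)=0.0000, V(1,1)=15.4000
  t=0,j=0: stock 145.0000 → up 153.7000 (V=15.4000), down 136.3000 (V=0.0000). Price 7.7000; hedge Δ=0.8851, bond B=-120.6333.
Check: Δ(0,0)·S0 + B(0,0) = 7.7000 = V0.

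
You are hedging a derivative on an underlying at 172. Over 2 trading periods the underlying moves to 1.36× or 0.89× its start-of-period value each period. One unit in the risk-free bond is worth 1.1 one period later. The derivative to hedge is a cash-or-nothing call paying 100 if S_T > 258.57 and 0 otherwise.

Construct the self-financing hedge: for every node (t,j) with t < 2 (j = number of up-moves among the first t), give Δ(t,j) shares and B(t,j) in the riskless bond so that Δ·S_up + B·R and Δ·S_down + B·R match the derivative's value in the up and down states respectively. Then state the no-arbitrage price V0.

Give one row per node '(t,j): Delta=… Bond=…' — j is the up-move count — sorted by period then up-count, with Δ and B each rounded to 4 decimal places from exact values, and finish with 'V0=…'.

The replicating-portfolio and risk-neutral prices coincide; use p* = (1.1−0.89)/(1.36−0.89) = 0.4468 for the latter.
Payoff layer (t=2): V(2,0)=0.0000, V(2,1)=0.0000, V(2,2)=100.0000
Node (1,0) S=153.0800: V=(p*·0.0000+(1−p*)·0.0000)/1.1=0.0000; Δ=(0.0000−0.0000)/(208.1888−136.2412)=0.0000; B=V−Δ·S=0.0000
Node (1,1) S=233.9200: V=(p*·100.0000+(1−p*)·0.0000)/1.1=40.6190; Δ=(100.0000−0.0000)/(318.1312−208.1888)=0.9096; B=V−Δ·S=-172.1470
Node (0,0) S=172.0000: V=(p*·40.6190+(1−p*)·0.0000)/1.1=16.4990; Δ=(40.6190−0.0000)/(233.9200−153.0800)=0.5025; B=V−Δ·S=-69.9243
Check: Δ(0,0)·S0 + B(0,0) = 16.4990 = V0.

(0,0): Delta=0.5025 Bond=-69.9243
(1,0): Delta=0.0000 Bond=0.0000
(1,1): Delta=0.9096 Bond=-172.1470
V0=16.4990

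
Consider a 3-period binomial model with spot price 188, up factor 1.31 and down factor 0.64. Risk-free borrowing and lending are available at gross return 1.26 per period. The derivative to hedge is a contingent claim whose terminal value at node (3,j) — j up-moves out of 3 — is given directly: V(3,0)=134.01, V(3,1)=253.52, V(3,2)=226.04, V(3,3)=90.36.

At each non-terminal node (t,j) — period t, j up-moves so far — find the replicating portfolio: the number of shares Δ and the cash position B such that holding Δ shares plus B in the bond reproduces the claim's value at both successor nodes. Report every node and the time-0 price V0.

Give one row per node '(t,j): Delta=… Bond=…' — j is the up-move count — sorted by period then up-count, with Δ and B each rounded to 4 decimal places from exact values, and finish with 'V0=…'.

(0,0): Delta=-0.5967 Bond=171.6153
(1,0): Delta=-0.1625 Bond=164.0039
(1,1): Delta=-0.6138 Bond=220.4475
(2,0): Delta=2.3164 Bond=15.7549
(2,1): Delta=-0.2602 Bond=222.0393
(2,2): Delta=-0.6277 Bond=282.2578
V0=59.4449

Risk-neutral probability p* = (R−d)/(u−d) = (1.26−0.64)/(1.31−0.64) = 0.9254.
Terminal payoffs: V(3,0)=134.0100, V(3,1)=253.5200, V(3,2)=226.0400, V(3,3)=90.3600
Node (2,0) S=77.0048: V=(p*·253.5200+(1−p*)·134.0100)/1.26=194.1281; Δ=(253.5200−134.0100)/(100.8763−49.2831)=2.3164; B=V−Δ·S=15.7549
Node (2,1) S=157.6192: V=(p*·226.0400+(1−p*)·253.5200)/1.26=181.0244; Δ=(226.0400−253.5200)/(206.4812−100.8763)=-0.2602; B=V−Δ·S=222.0393
Node (2,2) S=322.6268: V=(p*·90.3600+(1−p*)·226.0400)/1.26=79.7503; Δ=(90.3600−226.0400)/(422.6411−206.4812)=-0.6277; B=V−Δ·S=282.2578
Node (1,0) S=120.3200: V=(p*·181.0244+(1−p*)·194.1281)/1.26=144.4463; Δ=(181.0244−194.1281)/(157.6192−77.0048)=-0.1625; B=V−Δ·S=164.0039
Node (1,1) S=246.2800: V=(p*·79.7503+(1−p*)·181.0244)/1.26=69.2921; Δ=(79.7503−181.0244)/(322.6268−157.6192)=-0.6138; B=V−Δ·S=220.4475
Node (0,0) S=188.0000: V=(p*·69.2921+(1−p*)·144.4463)/1.26=59.4449; Δ=(69.2921−144.4463)/(246.2800−120.3200)=-0.5967; B=V−Δ·S=171.6153
Each (Δ,B) replicates both successor values, so the strategy is self-financing and V0 is arbitrage-free.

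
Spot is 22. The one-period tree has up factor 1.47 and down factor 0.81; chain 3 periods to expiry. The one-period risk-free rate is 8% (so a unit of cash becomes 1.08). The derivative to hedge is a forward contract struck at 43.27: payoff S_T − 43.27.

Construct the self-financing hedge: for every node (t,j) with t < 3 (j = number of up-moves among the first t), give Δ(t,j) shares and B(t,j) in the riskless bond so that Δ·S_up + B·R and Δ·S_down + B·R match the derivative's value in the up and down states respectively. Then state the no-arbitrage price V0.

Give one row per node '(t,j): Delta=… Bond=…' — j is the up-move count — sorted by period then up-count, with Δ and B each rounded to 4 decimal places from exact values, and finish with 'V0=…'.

No-arbitrage ⇒ martingale measure with p* = (R−d)/(u−d) = 0.4091.
Terminal values V(3,·): V(3,0)=-31.5783, V(3,1)=-22.0517, V(3,2)=-4.7628, V(3,3)=26.6135
(2,0): S=14.4342. Δ = (V_up−V_dn)/(S_up−S_dn) = (-22.0517−-31.5783)/(21.2183−11.6917) = 1.0000. V = [p*·-22.0517 + (1−p*)·-31.5783]/1.08 = -25.6306. B = V − Δ·S = -40.0648.
(2,1): S=26.1954. Δ = (V_up−V_dn)/(S_up−S_dn) = (-4.7628−-22.0517)/(38.5072−21.2183) = 1.0000. V = [p*·-4.7628 + (1−p*)·-22.0517]/1.08 = -13.8694. B = V − Δ·S = -40.0648.
(2,2): S=47.5398. Δ = (V_up−V_dn)/(S_up−S_dn) = (26.6135−-4.7628)/(69.8835−38.5072) = 1.0000. V = [p*·26.6135 + (1−p*)·-4.7628]/1.08 = 7.4750. B = V − Δ·S = -40.0648.
(1,0): S=17.8200. Δ = (V_up−V_dn)/(S_up−S_dn) = (-13.8694−-25.6306)/(26.1954−14.4342) = 1.0000. V = [p*·-13.8694 + (1−p*)·-25.6306]/1.08 = -19.2771. B = V − Δ·S = -37.0971.
(1,1): S=32.3400. Δ = (V_up−V_dn)/(S_up−S_dn) = (7.4750−-13.8694)/(47.5398−26.1954) = 1.0000. V = [p*·7.4750 + (1−p*)·-13.8694]/1.08 = -4.7571. B = V − Δ·S = -37.0971.
(0,0): S=22.0000. Δ = (V_up−V_dn)/(S_up−S_dn) = (-4.7571−-19.2771)/(32.3400−17.8200) = 1.0000. V = [p*·-4.7571 + (1−p*)·-19.2771]/1.08 = -12.3491. B = V − Δ·S = -34.3491.
Self-financing check: at every node Δ·S+B equals the discounted successor values.

(0,0): Delta=1.0000 Bond=-34.3491
(1,0): Delta=1.0000 Bond=-37.0971
(1,1): Delta=1.0000 Bond=-37.0971
(2,0): Delta=1.0000 Bond=-40.0648
(2,1): Delta=1.0000 Bond=-40.0648
(2,2): Delta=1.0000 Bond=-40.0648
V0=-12.3491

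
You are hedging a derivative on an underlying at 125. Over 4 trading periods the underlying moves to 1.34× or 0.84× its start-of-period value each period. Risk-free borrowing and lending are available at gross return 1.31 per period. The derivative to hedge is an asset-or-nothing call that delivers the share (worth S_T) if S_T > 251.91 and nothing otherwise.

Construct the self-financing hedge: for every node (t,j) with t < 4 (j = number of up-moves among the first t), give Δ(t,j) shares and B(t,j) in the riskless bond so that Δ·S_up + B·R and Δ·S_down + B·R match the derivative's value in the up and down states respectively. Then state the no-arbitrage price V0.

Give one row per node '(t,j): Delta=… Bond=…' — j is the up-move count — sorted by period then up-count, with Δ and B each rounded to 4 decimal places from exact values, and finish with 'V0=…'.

No-arbitrage ⇒ martingale measure with p* = (R−d)/(u−d) = 0.9400.
Terminal payoffs: V(4,0)=0.0000, V(4,1)=0.0000, V(4,2)=0.0000, V(4,3)=252.6409, V(4,4)=403.0224
Node (3,0) S=74.0880: V=(p*·0.0000+(1−p*)·0.0000)/1.31=0.0000; Δ=(0.0000−0.0000)/(99.2779−62.2339)=0.0000; B=V−Δ·S=0.0000
Node (3,1) S=118.1880: V=(p*·0.0000+(1−p*)·0.0000)/1.31=0.0000; Δ=(0.0000−0.0000)/(158.3719−99.2779)=0.0000; B=V−Δ·S=0.0000
Node (3,2) S=188.5380: V=(p*·252.6409+(1−p*)·0.0000)/1.31=181.2843; Δ=(252.6409−0.0000)/(252.6409−158.3719)=2.6800; B=V−Δ·S=-323.9975
Node (3,3) S=300.7630: V=(p*·403.0224+(1−p*)·252.6409)/1.31=300.7630; Δ=(403.0224−252.6409)/(403.0224−252.6409)=1.0000; B=V−Δ·S=0.0000
Node (2,0) S=88.2000: V=(p*·0.0000+(1−p*)·0.0000)/1.31=0.0000; Δ=(0.0000−0.0000)/(118.1880−74.0880)=0.0000; B=V−Δ·S=0.0000
Node (2,1) S=140.7000: V=(p*·181.2843+(1−p*)·0.0000)/1.31=130.0819; Δ=(181.2843−0.0000)/(188.5380−118.1880)=2.5769; B=V−Δ·S=-232.4868
Node (2,2) S=224.4500: V=(p*·300.7630+(1−p*)·181.2843)/1.31=224.1178; Δ=(300.7630−181.2843)/(300.7630−188.5380)=1.0646; B=V−Δ·S=-14.8396
Node (1,0) S=105.0000: V=(p*·130.0819+(1−p*)·0.0000)/1.31=93.3412; Δ=(130.0819−0.0000)/(140.7000−88.2000)=2.4778; B=V−Δ·S=-166.8226
Node (1,1) S=167.5000: V=(p*·224.1178+(1−p*)·130.0819)/1.31=166.7753; Δ=(224.1178−130.0819)/(224.4500−140.7000)=1.1228; B=V−Δ·S=-21.2965
Node (0,0) S=125.0000: V=(p*·166.7753+(1−p*)·93.3412)/1.31=123.9460; Δ=(166.7753−93.3412)/(167.5000−105.0000)=1.1749; B=V−Δ·S=-22.9222
Root portfolio cost Δ·125+B reproduces V0=123.9460.

(0,0): Delta=1.1749 Bond=-22.9222
(1,0): Delta=2.4778 Bond=-166.8226
(1,1): Delta=1.1228 Bond=-21.2965
(2,0): Delta=0.0000 Bond=0.0000
(2,1): Delta=2.5769 Bond=-232.4868
(2,2): Delta=1.0646 Bond=-14.8396
(3,0): Delta=0.0000 Bond=0.0000
(3,1): Delta=0.0000 Bond=0.0000
(3,2): Delta=2.6800 Bond=-323.9975
(3,3): Delta=1.0000 Bond=0.0000
V0=123.9460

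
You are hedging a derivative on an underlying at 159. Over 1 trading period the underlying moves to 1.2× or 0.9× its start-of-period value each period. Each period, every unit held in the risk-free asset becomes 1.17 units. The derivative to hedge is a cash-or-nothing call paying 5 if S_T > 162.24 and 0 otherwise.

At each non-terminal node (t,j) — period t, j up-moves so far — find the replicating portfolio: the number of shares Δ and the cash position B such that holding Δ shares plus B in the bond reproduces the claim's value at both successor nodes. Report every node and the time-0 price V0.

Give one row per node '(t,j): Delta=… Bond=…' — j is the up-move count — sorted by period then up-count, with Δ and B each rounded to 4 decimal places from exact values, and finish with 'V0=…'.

Risk-neutral probability p* = (R−d)/(u−d) = (1.17−0.9)/(1.2−0.9) = 0.9000.
Terminal values V(1,·): V(1,0)=0.0000, V(1,1)=5.0000
  t=0,j=0: stock 159.0000 → up 190.8000 (V=5.0000), down 143.1000 (V=0.0000). Price 3.8462; hedge Δ=0.1048, bond B=-12.8205.
Each (Δ,B) replicates both successor values, so the strategy is self-financing and V0 is arbitrage-free.

(0,0): Delta=0.1048 Bond=-12.8205
V0=3.8462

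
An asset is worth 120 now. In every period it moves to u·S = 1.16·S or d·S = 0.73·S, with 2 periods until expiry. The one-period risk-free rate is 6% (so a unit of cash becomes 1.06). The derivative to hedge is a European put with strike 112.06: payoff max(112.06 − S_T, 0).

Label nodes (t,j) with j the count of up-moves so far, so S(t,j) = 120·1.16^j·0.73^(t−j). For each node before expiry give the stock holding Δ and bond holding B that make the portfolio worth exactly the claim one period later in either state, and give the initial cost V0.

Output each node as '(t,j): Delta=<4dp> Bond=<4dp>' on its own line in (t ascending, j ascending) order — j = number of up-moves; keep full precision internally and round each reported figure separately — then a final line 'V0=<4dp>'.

(0,0): Delta=-0.3067 Bond=42.4375
(1,0): Delta=-1.0000 Bond=105.7170
(1,1): Delta=-0.1745 Bond=26.5797
V0=5.6337

Since d<R<u, set p* = (R−d)/(u−d) = 0.7674; price each node as the discounted p*-expectation of its children.
Terminal payoffs: V(2,0)=48.1120, V(2,1)=10.4440, V(2,2)=0.0000
  t=1,j=0: stock 87.6000 → up 101.6160 (V=10.4440), down 63.9480 (V=48.1120). Price 18.1170; hedge Δ=-1.0000, bond B=105.7170.
  t=1,j=1: stock 139.2000 → up 161.4720 (V=0.0000), down 101.6160 (V=10.4440). Price 2.2914; hedge Δ=-0.1745, bond B=26.5797.
  t=0,j=0: stock 120.0000 → up 139.2000 (V=2.2914), down 87.6000 (V=18.1170). Price 5.6337; hedge Δ=-0.3067, bond B=42.4375.
The time-0 hedge costs 5.6337, which is the no-arbitrage price.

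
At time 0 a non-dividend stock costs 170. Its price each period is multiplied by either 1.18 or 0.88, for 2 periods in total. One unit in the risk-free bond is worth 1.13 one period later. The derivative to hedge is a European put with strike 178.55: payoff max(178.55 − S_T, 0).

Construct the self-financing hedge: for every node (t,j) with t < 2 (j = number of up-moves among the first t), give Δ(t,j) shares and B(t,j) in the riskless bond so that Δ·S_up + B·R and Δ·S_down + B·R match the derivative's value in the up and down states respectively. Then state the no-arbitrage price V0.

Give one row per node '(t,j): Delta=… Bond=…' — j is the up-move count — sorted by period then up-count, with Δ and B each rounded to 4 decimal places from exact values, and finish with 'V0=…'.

Risk-neutral probability p* = (R−d)/(u−d) = (1.13−0.88)/(1.18−0.88) = 0.8333.
Terminal payoffs: V(2,0)=46.9020, V(2,1)=2.0220, V(2,2)=0.0000
  t=1,j=0: stock 149.6000 → up 176.5280 (V=2.0220), down 131.6480 (V=46.9020). Price 8.4088; hedge Δ=-1.0000, bond B=158.0088.
  t=1,j=1: stock 200.6000 → up 236.7080 (V=0.0000), down 176.5280 (V=2.0220). Price 0.2982; hedge Δ=-0.0336, bond B=7.0382.
  t=0,j=0: stock 170.0000 → up 200.6000 (V=0.2982), down 149.6000 (V=8.4088). Price 1.4602; hedge Δ=-0.1590, bond B=28.4956.
Check: Δ(0,0)·S0 + B(0,0) = 1.4602 = V0.

(0,0): Delta=-0.1590 Bond=28.4956
(1,0): Delta=-1.0000 Bond=158.0088
(1,1): Delta=-0.0336 Bond=7.0382
V0=1.4602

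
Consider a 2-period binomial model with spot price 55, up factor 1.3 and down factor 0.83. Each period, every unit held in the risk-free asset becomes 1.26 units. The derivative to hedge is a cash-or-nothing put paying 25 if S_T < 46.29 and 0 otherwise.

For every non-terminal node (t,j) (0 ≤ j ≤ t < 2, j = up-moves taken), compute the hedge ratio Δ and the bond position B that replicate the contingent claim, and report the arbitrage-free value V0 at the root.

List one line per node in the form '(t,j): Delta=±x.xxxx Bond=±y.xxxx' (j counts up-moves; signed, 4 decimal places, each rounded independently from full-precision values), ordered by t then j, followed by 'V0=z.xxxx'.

(0,0): Delta=-0.0653 Bond=3.7069
(1,0): Delta=-1.1652 Bond=54.8801
(1,1): Delta=0.0000 Bond=0.0000
V0=0.1141

Risk-neutral probability p* = (R−d)/(u−d) = (1.26−0.83)/(1.3−0.83) = 0.9149.
Terminal payoffs: V(2,0)=25.0000, V(2,1)=0.0000, V(2,2)=0.0000
Node (1,0) S=45.6500: V=(p*·0.0000+(1−p*)·25.0000)/1.26=1.6886; Δ=(0.0000−25.0000)/(59.3450−37.8895)=-1.1652; B=V−Δ·S=54.8801
Node (1,1) S=71.5000: V=(p*·0.0000+(1−p*)·0.0000)/1.26=0.0000; Δ=(0.0000−0.0000)/(92.9500−59.3450)=0.0000; B=V−Δ·S=0.0000
Node (0,0) S=55.0000: V=(p*·0.0000+(1−p*)·1.6886)/1.26=0.1141; Δ=(0.0000−1.6886)/(71.5000−45.6500)=-0.0653; B=V−Δ·S=3.7069
Self-financing check: at every node Δ·S+B equals the discounted successor values.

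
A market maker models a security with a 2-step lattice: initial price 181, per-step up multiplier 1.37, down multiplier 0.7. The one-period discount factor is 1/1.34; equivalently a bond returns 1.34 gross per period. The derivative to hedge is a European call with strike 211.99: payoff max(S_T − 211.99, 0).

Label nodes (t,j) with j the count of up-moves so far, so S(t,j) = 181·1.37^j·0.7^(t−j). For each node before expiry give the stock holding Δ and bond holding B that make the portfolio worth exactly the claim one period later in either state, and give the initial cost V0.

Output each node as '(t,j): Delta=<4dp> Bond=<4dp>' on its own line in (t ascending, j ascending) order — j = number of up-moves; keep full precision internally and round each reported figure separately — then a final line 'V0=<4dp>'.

(0,0): Delta=0.7508 Bond=-70.9918
(1,0): Delta=0.0000 Bond=0.0000
(1,1): Delta=0.7688 Bond=-99.5881
V0=64.9068

Under the risk-neutral measure, an up-move has probability p* = (R−d)/(u−d) = 0.9552 and values discount at R = 1.34.
At expiry t=2: V(2,0)=0.0000, V(2,1)=0.0000, V(2,2)=127.7289
(1,0): S=126.7000. Δ = (V_up−V_dn)/(S_up−S_dn) = (0.0000−0.0000)/(173.5790−88.6900) = 0.0000. V = [p*·0.0000 + (1−p*)·0.0000]/1.34 = 0.0000. B = V − Δ·S = 0.0000.
(1,1): S=247.9700. Δ = (V_up−V_dn)/(S_up−S_dn) = (127.7289−0.0000)/(339.7189−173.5790) = 0.7688. V = [p*·127.7289 + (1−p*)·0.0000]/1.34 = 91.0520. B = V − Δ·S = -99.5881.
(0,0): S=181.0000. Δ = (V_up−V_dn)/(S_up−S_dn) = (91.0520−0.0000)/(247.9700−126.7000) = 0.7508. V = [p*·91.0520 + (1−p*)·0.0000]/1.34 = 64.9068. B = V − Δ·S = -70.9918.
Self-financing check: at every node Δ·S+B equals the discounted successor values.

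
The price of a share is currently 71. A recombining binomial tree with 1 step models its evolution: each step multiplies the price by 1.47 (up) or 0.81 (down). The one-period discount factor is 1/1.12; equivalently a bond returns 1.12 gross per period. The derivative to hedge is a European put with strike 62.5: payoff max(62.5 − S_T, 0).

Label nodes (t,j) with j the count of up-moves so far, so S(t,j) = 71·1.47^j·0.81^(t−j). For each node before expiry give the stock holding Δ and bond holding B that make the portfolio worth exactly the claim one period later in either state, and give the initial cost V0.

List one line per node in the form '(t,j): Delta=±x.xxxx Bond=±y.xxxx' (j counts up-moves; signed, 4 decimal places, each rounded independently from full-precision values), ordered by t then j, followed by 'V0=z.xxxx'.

Under the risk-neutral measure, an up-move has probability p* = (R−d)/(u−d) = 0.4697 and values discount at R = 1.12.
Payoff layer (t=1): V(1,0)=4.9900, V(1,1)=0.0000
(0,0): S=71.0000. Δ = (V_up−V_dn)/(S_up−S_dn) = (0.0000−4.9900)/(104.3700−57.5100) = -0.1065. V = [p*·0.0000 + (1−p*)·4.9900]/1.12 = 2.3627. B = V − Δ·S = 9.9233.
Self-financing check: at every node Δ·S+B equals the discounted successor values.

(0,0): Delta=-0.1065 Bond=9.9233
V0=2.3627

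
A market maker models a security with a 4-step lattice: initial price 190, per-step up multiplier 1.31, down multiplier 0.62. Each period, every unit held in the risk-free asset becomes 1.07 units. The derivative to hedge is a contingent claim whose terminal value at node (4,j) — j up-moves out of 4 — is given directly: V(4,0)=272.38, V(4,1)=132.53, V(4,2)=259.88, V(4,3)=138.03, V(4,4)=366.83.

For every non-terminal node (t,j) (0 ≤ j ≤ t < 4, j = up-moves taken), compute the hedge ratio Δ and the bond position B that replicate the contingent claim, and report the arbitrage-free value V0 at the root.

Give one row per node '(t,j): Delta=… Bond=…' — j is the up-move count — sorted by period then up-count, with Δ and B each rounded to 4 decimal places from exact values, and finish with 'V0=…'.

(0,0): Delta=0.2095 Bond=126.8151
(1,0): Delta=-0.1179 Bond=174.2564
(1,1): Delta=0.2921 Bond=115.1245
(2,0): Delta=0.6382 Bond=131.2373
(2,1): Delta=-0.3087 Bond=215.9035
(2,2): Delta=0.4438 Bond=73.7323
(3,0): Delta=-4.4759 Bond=372.0022
(3,1): Delta=1.9290 Bond=16.9155
(3,2): Delta=-0.8736 Bond=345.2041
(3,3): Delta=0.7763 Bond=-63.1387
V0=166.6200

No-arbitrage ⇒ martingale measure with p* = (R−d)/(u−d) = 0.6522.
Terminal payoffs: V(4,0)=272.3800, V(4,1)=132.5300, V(4,2)=259.8800, V(4,3)=138.0300, V(4,4)=366.8300
(3,0): S=45.2823. Δ = (V_up−V_dn)/(S_up−S_dn) = (132.5300−272.3800)/(59.3198−28.0750) = -4.4759. V = [p*·132.5300 + (1−p*)·272.3800]/1.07 = 169.3210. B = V − Δ·S = 372.0022.
(3,1): S=95.6772. Δ = (V_up−V_dn)/(S_up−S_dn) = (259.8800−132.5300)/(125.3371−59.3198) = 1.9290. V = [p*·259.8800 + (1−p*)·132.5300]/1.07 = 201.4807. B = V − Δ·S = 16.9155.
(3,2): S=202.1566. Δ = (V_up−V_dn)/(S_up−S_dn) = (138.0300−259.8800)/(264.8251−125.3371) = -0.8736. V = [p*·138.0300 + (1−p*)·259.8800]/1.07 = 168.6099. B = V − Δ·S = 345.2041.
(3,3): S=427.1373. Δ = (V_up−V_dn)/(S_up−S_dn) = (366.8300−138.0300)/(559.5498−264.8251) = 0.7763. V = [p*·366.8300 + (1−p*)·138.0300]/1.07 = 268.4555. B = V − Δ·S = -63.1387.
(2,0): S=73.0360. Δ = (V_up−V_dn)/(S_up−S_dn) = (201.4807−169.3210)/(95.6772−45.2823) = 0.6382. V = [p*·201.4807 + (1−p*)·169.3210]/1.07 = 177.8455. B = V − Δ·S = 131.2373.
(2,1): S=154.3180. Δ = (V_up−V_dn)/(S_up−S_dn) = (168.6099−201.4807)/(202.1566−95.6772) = -0.3087. V = [p*·168.6099 + (1−p*)·201.4807]/1.07 = 168.2647. B = V − Δ·S = 215.9035.
(2,2): S=326.0590. Δ = (V_up−V_dn)/(S_up−S_dn) = (268.4555−168.6099)/(427.1373−202.1566) = 0.4438. V = [p*·268.4555 + (1−p*)·168.6099]/1.07 = 218.4361. B = V − Δ·S = 73.7323.
(1,0): S=117.8000. Δ = (V_up−V_dn)/(S_up−S_dn) = (168.2647−177.8455)/(154.3180−73.0360) = -0.1179. V = [p*·168.2647 + (1−p*)·177.8455]/1.07 = 160.3712. B = V − Δ·S = 174.2564.
(1,1): S=248.9000. Δ = (V_up−V_dn)/(S_up−S_dn) = (218.4361−168.2647)/(326.0590−154.3180) = 0.2921. V = [p*·218.4361 + (1−p*)·168.2647]/1.07 = 187.8366. B = V − Δ·S = 115.1245.
(0,0): S=190.0000. Δ = (V_up−V_dn)/(S_up−S_dn) = (187.8366−160.3712)/(248.9000−117.8000) = 0.2095. V = [p*·187.8366 + (1−p*)·160.3712]/1.07 = 166.6200. B = V − Δ·S = 126.8151.
Check: Δ(0,0)·S0 + B(0,0) = 166.6200 = V0.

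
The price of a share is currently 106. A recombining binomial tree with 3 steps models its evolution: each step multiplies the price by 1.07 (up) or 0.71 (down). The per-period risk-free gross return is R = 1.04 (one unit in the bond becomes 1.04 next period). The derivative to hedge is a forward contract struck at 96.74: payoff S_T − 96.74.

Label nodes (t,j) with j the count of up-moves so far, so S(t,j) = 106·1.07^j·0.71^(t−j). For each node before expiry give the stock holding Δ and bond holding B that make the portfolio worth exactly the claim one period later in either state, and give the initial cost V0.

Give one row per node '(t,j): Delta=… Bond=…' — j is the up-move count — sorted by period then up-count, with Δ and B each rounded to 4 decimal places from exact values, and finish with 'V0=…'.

(0,0): Delta=1.0000 Bond=-86.0015
(1,0): Delta=1.0000 Bond=-89.4416
(1,1): Delta=1.0000 Bond=-89.4416
(2,0): Delta=1.0000 Bond=-93.0192
(2,1): Delta=1.0000 Bond=-93.0192
(2,2): Delta=1.0000 Bond=-93.0192
V0=19.9985

Under the risk-neutral measure, an up-move has probability p* = (R−d)/(u−d) = 0.9167 and values discount at R = 1.04.
At expiry t=3: V(3,0)=-58.8014, V(3,1)=-39.5650, V(3,2)=-10.5748, V(3,3)=33.1146
(2,0): S=53.4346. Δ = (V_up−V_dn)/(S_up−S_dn) = (-39.5650−-58.8014)/(57.1750−37.9386) = 1.0000. V = [p*·-39.5650 + (1−p*)·-58.8014]/1.04 = -39.5846. B = V − Δ·S = -93.0192.
(2,1): S=80.5282. Δ = (V_up−V_dn)/(S_up−S_dn) = (-10.5748−-39.5650)/(86.1652−57.1750) = 1.0000. V = [p*·-10.5748 + (1−p*)·-39.5650]/1.04 = -12.4910. B = V − Δ·S = -93.0192.
(2,2): S=121.3594. Δ = (V_up−V_dn)/(S_up−S_dn) = (33.1146−-10.5748)/(129.8546−86.1652) = 1.0000. V = [p*·33.1146 + (1−p*)·-10.5748]/1.04 = 28.3402. B = V − Δ·S = -93.0192.
(1,0): S=75.2600. Δ = (V_up−V_dn)/(S_up−S_dn) = (-12.4910−-39.5846)/(80.5282−53.4346) = 1.0000. V = [p*·-12.4910 + (1−p*)·-39.5846]/1.04 = -14.1816. B = V − Δ·S = -89.4416.
(1,1): S=113.4200. Δ = (V_up−V_dn)/(S_up−S_dn) = (28.3402−-12.4910)/(121.3594−80.5282) = 1.0000. V = [p*·28.3402 + (1−p*)·-12.4910]/1.04 = 23.9784. B = V − Δ·S = -89.4416.
(0,0): S=106.0000. Δ = (V_up−V_dn)/(S_up−S_dn) = (23.9784−-14.1816)/(113.4200−75.2600) = 1.0000. V = [p*·23.9784 + (1−p*)·-14.1816]/1.04 = 19.9985. B = V − Δ·S = -86.0015.
Root portfolio cost Δ·106+B reproduces V0=19.9985.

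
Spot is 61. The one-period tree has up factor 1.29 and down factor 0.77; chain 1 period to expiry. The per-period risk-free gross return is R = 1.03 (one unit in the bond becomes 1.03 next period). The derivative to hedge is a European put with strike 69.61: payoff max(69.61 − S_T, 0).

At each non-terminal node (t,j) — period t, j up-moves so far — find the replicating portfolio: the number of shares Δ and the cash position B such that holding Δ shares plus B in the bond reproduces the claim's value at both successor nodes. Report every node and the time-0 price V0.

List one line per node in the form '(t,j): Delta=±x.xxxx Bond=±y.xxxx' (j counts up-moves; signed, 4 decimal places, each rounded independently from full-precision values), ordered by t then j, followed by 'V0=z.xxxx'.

Risk-neutral probability p* = (R−d)/(u−d) = (1.03−0.77)/(1.29−0.77) = 0.5000.
Payoff layer (t=1): V(1,0)=22.6400, V(1,1)=0.0000
Node (0,0) S=61.0000: V=(p*·0.0000+(1−p*)·22.6400)/1.03=10.9903; Δ=(0.0000−22.6400)/(78.6900−46.9700)=-0.7137; B=V−Δ·S=54.5288
Each (Δ,B) replicates both successor values, so the strategy is self-financing and V0 is arbitrage-free.

(0,0): Delta=-0.7137 Bond=54.5288
V0=10.9903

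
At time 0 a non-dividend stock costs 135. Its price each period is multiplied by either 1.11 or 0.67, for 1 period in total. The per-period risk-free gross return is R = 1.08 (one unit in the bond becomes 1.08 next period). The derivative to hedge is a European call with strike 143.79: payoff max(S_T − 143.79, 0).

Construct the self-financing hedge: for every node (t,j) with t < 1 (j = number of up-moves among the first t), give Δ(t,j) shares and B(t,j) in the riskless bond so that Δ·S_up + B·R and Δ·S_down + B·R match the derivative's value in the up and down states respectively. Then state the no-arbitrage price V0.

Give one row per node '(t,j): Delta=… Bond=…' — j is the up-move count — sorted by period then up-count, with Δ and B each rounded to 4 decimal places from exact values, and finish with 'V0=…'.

Under the risk-neutral measure, an up-move has probability p* = (R−d)/(u−d) = 0.9318 and values discount at R = 1.08.
Terminal values V(1,·): V(1,0)=0.0000, V(1,1)=6.0600
  t=0,j=0: stock 135.0000 → up 149.8500 (V=6.0600), down 90.4500 (V=0.0000). Price 5.2285; hedge Δ=0.1020, bond B=-8.5442.
Self-financing check: at every node Δ·S+B equals the discounted successor values.

(0,0): Delta=0.1020 Bond=-8.5442
V0=5.2285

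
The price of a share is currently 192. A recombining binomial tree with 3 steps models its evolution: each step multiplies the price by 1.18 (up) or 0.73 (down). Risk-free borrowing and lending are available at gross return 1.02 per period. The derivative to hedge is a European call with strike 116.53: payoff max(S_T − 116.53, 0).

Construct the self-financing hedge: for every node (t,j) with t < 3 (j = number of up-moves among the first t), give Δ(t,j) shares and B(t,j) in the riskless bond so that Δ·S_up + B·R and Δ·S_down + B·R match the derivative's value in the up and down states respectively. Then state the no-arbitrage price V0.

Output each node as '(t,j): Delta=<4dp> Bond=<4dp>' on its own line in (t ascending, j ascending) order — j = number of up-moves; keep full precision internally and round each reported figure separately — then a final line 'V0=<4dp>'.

The replicating-portfolio and risk-neutral prices coincide; use p* = (1.02−0.73)/(1.18−0.73) = 0.6444 for the latter.
Terminal payoffs: V(3,0)=0.0000, V(3,1)=4.2038, V(3,2)=78.6288, V(3,3)=198.9321
Node (2,0) S=102.3168: V=(p*·4.2038+(1−p*)·0.0000)/1.02=2.6560; Δ=(4.2038−0.0000)/(120.7338−74.6913)=0.0913; B=V−Δ·S=-6.6858
Node (2,1) S=165.3888: V=(p*·78.6288+(1−p*)·4.2038)/1.02=51.1437; Δ=(78.6288−4.2038)/(195.1588−120.7338)=1.0000; B=V−Δ·S=-114.2451
Node (2,2) S=267.3408: V=(p*·198.9321+(1−p*)·78.6288)/1.02=153.0957; Δ=(198.9321−78.6288)/(315.4621−195.1588)=1.0000; B=V−Δ·S=-114.2451
Node (1,0) S=140.1600: V=(p*·51.1437+(1−p*)·2.6560)/1.02=33.2389; Δ=(51.1437−2.6560)/(165.3888−102.3168)=0.7688; B=V−Δ·S=-74.5116
Node (1,1) S=226.5600: V=(p*·153.0957+(1−p*)·51.1437)/1.02=114.5550; Δ=(153.0957−51.1437)/(267.3408−165.3888)=1.0000; B=V−Δ·S=-112.0050
Node (0,0) S=192.0000: V=(p*·114.5550+(1−p*)·33.2389)/1.02=83.9633; Δ=(114.5550−33.2389)/(226.5600−140.1600)=0.9412; B=V−Δ·S=-96.7392
Root portfolio cost Δ·192+B reproduces V0=83.9633.

(0,0): Delta=0.9412 Bond=-96.7392
(1,0): Delta=0.7688 Bond=-74.5116
(1,1): Delta=1.0000 Bond=-112.0050
(2,0): Delta=0.0913 Bond=-6.6858
(2,1): Delta=1.0000 Bond=-114.2451
(2,2): Delta=1.0000 Bond=-114.2451
V0=83.9633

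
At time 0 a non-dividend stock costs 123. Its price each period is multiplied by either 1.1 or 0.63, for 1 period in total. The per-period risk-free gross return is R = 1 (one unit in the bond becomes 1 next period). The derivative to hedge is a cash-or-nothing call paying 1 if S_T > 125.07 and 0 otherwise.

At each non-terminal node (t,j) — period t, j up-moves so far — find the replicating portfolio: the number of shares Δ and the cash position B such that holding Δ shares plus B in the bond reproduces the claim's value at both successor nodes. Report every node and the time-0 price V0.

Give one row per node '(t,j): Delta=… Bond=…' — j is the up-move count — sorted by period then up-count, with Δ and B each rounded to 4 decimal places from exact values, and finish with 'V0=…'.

Since d<R<u, set p* = (R−d)/(u−d) = 0.7872; price each node as the discounted p*-expectation of its children.
Terminal payoffs: V(1,0)=0.0000, V(1,1)=1.0000
(0,0): S=123.0000. Δ = (V_up−V_dn)/(S_up−S_dn) = (1.0000−0.0000)/(135.3000−77.4900) = 0.0173. V = [p*·1.0000 + (1−p*)·0.0000]/1 = 0.7872. B = V − Δ·S = -1.3404.
Root portfolio cost Δ·123+B reproduces V0=0.7872.

(0,0): Delta=0.0173 Bond=-1.3404
V0=0.7872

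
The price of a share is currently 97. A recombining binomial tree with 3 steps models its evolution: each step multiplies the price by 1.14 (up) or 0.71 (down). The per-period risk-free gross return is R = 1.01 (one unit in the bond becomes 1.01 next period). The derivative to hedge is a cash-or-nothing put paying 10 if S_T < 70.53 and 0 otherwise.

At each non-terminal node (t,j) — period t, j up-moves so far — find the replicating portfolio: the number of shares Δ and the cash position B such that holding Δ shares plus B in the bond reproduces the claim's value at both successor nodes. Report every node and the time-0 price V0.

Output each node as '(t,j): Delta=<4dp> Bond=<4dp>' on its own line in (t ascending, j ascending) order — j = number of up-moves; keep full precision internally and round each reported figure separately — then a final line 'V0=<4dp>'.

Since d<R<u, set p* = (R−d)/(u−d) = 0.6977; price each node as the discounted p*-expectation of its children.
Terminal values V(3,·): V(3,0)=10.0000, V(3,1)=10.0000, V(3,2)=0.0000, V(3,3)=0.0000
  t=2,j=0: stock 48.8977 → up 55.7434 (V=10.0000), down 34.7174 (V=10.0000). Price 9.9010; hedge Δ=0.0000, bond B=9.9010.
  t=2,j=1: stock 78.5118 → up 89.5035 (V=0.0000), down 55.7434 (V=10.0000). Price 2.9933; hedge Δ=-0.2962, bond B=26.2491.
  t=2,j=2: stock 126.0612 → up 143.7098 (V=0.0000), down 89.5035 (V=0.0000). Price 0.0000; hedge Δ=0.0000, bond B=0.0000.
  t=1,j=0: stock 68.8700 → up 78.5118 (V=2.9933), down 48.8977 (V=9.9010). Price 5.0314; hedge Δ=-0.2333, bond B=21.0957.
  t=1,j=1: stock 110.5800 → up 126.0612 (V=0.0000), down 78.5118 (V=2.9933). Price 0.8960; hedge Δ=-0.0630, bond B=7.8572.
  t=0,j=0: stock 97.0000 → up 110.5800 (V=0.8960), down 68.8700 (V=5.0314). Price 2.1250; hedge Δ=-0.0991, bond B=11.7421.
Root portfolio cost Δ·97+B reproduces V0=2.1250.

(0,0): Delta=-0.0991 Bond=11.7421
(1,0): Delta=-0.2333 Bond=21.0957
(1,1): Delta=-0.0630 Bond=7.8572
(2,0): Delta=0.0000 Bond=9.9010
(2,1): Delta=-0.2962 Bond=26.2491
(2,2): Delta=0.0000 Bond=0.0000
V0=2.1250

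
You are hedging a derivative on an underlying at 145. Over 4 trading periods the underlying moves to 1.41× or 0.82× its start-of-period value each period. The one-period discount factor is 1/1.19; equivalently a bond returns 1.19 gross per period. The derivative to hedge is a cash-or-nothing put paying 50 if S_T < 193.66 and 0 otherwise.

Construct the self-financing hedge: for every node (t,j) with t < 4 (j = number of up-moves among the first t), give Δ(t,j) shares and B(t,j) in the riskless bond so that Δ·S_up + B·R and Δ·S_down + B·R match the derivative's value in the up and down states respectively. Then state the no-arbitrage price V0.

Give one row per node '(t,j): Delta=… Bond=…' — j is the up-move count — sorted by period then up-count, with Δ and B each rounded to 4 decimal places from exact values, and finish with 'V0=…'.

Risk-neutral probability p* = (R−d)/(u−d) = (1.19−0.82)/(1.41−0.82) = 0.6271.
Payoff layer (t=4): V(4,0)=50.0000, V(4,1)=50.0000, V(4,2)=0.0000, V(4,3)=0.0000, V(4,4)=0.0000
(3,0): S=79.9484. Δ = (V_up−V_dn)/(S_up−S_dn) = (50.0000−50.0000)/(112.7272−65.5577) = 0.0000. V = [p*·50.0000 + (1−p*)·50.0000]/1.19 = 42.0168. B = V − Δ·S = 42.0168.
(3,1): S=137.4722. Δ = (V_up−V_dn)/(S_up−S_dn) = (0.0000−50.0000)/(193.8358−112.7272) = -0.6165. V = [p*·0.0000 + (1−p*)·50.0000]/1.19 = 15.6673. B = V − Δ·S = 100.4130.
(3,2): S=236.3851. Δ = (V_up−V_dn)/(S_up−S_dn) = (0.0000−0.0000)/(333.3030−193.8358) = 0.0000. V = [p*·0.0000 + (1−p*)·0.0000]/1.19 = 0.0000. B = V − Δ·S = 0.0000.
(3,3): S=406.4670. Δ = (V_up−V_dn)/(S_up−S_dn) = (0.0000−0.0000)/(573.1185−333.3030) = 0.0000. V = [p*·0.0000 + (1−p*)·0.0000]/1.19 = 0.0000. B = V − Δ·S = 0.0000.
(2,0): S=97.4980. Δ = (V_up−V_dn)/(S_up−S_dn) = (15.6673−42.0168)/(137.4722−79.9484) = -0.4581. V = [p*·15.6673 + (1−p*)·42.0168]/1.19 = 21.4223. B = V − Δ·S = 66.0825.
(2,1): S=167.6490. Δ = (V_up−V_dn)/(S_up−S_dn) = (0.0000−15.6673)/(236.3851−137.4722) = -0.1584. V = [p*·0.0000 + (1−p*)·15.6673]/1.19 = 4.9093. B = V − Δ·S = 31.4640.
(2,2): S=288.2745. Δ = (V_up−V_dn)/(S_up−S_dn) = (0.0000−0.0000)/(406.4670−236.3851) = 0.0000. V = [p*·0.0000 + (1−p*)·0.0000]/1.19 = 0.0000. B = V − Δ·S = 0.0000.
(1,0): S=118.9000. Δ = (V_up−V_dn)/(S_up−S_dn) = (4.9093−21.4223)/(167.6490−97.4980) = -0.2354. V = [p*·4.9093 + (1−p*)·21.4223]/1.19 = 9.2997. B = V − Δ·S = 37.2879.
(1,1): S=204.4500. Δ = (V_up−V_dn)/(S_up−S_dn) = (0.0000−4.9093)/(288.2745−167.6490) = -0.0407. V = [p*·0.0000 + (1−p*)·4.9093]/1.19 = 1.5383. B = V − Δ·S = 9.8591.
(0,0): S=145.0000. Δ = (V_up−V_dn)/(S_up−S_dn) = (1.5383−9.2997)/(204.4500−118.9000) = -0.0907. V = [p*·1.5383 + (1−p*)·9.2997]/1.19 = 3.7247. B = V − Δ·S = 16.8797.
Check: Δ(0,0)·S0 + B(0,0) = 3.7247 = V0.

(0,0): Delta=-0.0907 Bond=16.8797
(1,0): Delta=-0.2354 Bond=37.2879
(1,1): Delta=-0.0407 Bond=9.8591
(2,0): Delta=-0.4581 Bond=66.0825
(2,1): Delta=-0.1584 Bond=31.4640
(2,2): Delta=0.0000 Bond=0.0000
(3,0): Delta=0.0000 Bond=42.0168
(3,1): Delta=-0.6165 Bond=100.4130
(3,2): Delta=0.0000 Bond=0.0000
(3,3): Delta=0.0000 Bond=0.0000
V0=3.7247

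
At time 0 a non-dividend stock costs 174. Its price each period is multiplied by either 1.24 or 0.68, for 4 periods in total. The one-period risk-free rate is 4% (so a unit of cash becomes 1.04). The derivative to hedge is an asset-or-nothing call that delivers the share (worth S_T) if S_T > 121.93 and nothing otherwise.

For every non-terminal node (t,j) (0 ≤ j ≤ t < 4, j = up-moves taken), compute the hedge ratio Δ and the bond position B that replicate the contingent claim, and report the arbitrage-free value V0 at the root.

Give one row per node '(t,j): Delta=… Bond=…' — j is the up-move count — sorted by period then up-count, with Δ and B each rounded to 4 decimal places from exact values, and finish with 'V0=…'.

Since d<R<u, set p* = (R−d)/(u−d) = 0.6429; price each node as the discounted p*-expectation of its children.
Terminal values V(4,·): V(4,0)=0.0000, V(4,1)=0.0000, V(4,2)=123.7116, V(4,3)=225.5918, V(4,4)=411.3732
Node (3,0) S=54.7112: V=(p*·0.0000+(1−p*)·0.0000)/1.04=0.0000; Δ=(0.0000−0.0000)/(67.8418−37.2036)=0.0000; B=V−Δ·S=0.0000
Node (3,1) S=99.7674: V=(p*·123.7116+(1−p*)·0.0000)/1.04=76.4701; Δ=(123.7116−0.0000)/(123.7116−67.8418)=2.2143; B=V−Δ·S=-144.4435
Node (3,2) S=181.9288: V=(p*·225.5918+(1−p*)·123.7116)/1.04=181.9288; Δ=(225.5918−123.7116)/(225.5918−123.7116)=1.0000; B=V−Δ·S=0.0000
Node (3,3) S=331.7526: V=(p*·411.3732+(1−p*)·225.5918)/1.04=331.7526; Δ=(411.3732−225.5918)/(411.3732−225.5918)=1.0000; B=V−Δ·S=0.0000
Node (2,0) S=80.4576: V=(p*·76.4701+(1−p*)·0.0000)/1.04=47.2686; Δ=(76.4701−0.0000)/(99.7674−54.7112)=1.6972; B=V−Δ·S=-89.2851
Node (2,1) S=146.7168: V=(p*·181.9288+(1−p*)·76.4701)/1.04=138.7163; Δ=(181.9288−76.4701)/(181.9288−99.7674)=1.2836; B=V−Δ·S=-49.6028
Node (2,2) S=267.5424: V=(p*·331.7526+(1−p*)·181.9288)/1.04=267.5424; Δ=(331.7526−181.9288)/(331.7526−181.9288)=1.0000; B=V−Δ·S=0.0000
Node (1,0) S=118.3200: V=(p*·138.7163+(1−p*)·47.2686)/1.04=101.9773; Δ=(138.7163−47.2686)/(146.7168−80.4576)=1.3802; B=V−Δ·S=-61.3222
Node (1,1) S=215.7600: V=(p*·267.5424+(1−p*)·138.7163)/1.04=213.0126; Δ=(267.5424−138.7163)/(267.5424−146.7168)=1.0662; B=V−Δ·S=-17.0339
Node (0,0) S=174.0000: V=(p*·213.0126+(1−p*)·101.9773)/1.04=166.6896; Δ=(213.0126−101.9773)/(215.7600−118.3200)=1.1395; B=V−Δ·S=-31.5877
Each (Δ,B) replicates both successor values, so the strategy is self-financing and V0 is arbitrage-free.

(0,0): Delta=1.1395 Bond=-31.5877
(1,0): Delta=1.3802 Bond=-61.3222
(1,1): Delta=1.0662 Bond=-17.0339
(2,0): Delta=1.6972 Bond=-89.2851
(2,1): Delta=1.2836 Bond=-49.6028
(2,2): Delta=1.0000 Bond=0.0000
(3,0): Delta=0.0000 Bond=0.0000
(3,1): Delta=2.2143 Bond=-144.4435
(3,2): Delta=1.0000 Bond=0.0000
(3,3): Delta=1.0000 Bond=0.0000
V0=166.6896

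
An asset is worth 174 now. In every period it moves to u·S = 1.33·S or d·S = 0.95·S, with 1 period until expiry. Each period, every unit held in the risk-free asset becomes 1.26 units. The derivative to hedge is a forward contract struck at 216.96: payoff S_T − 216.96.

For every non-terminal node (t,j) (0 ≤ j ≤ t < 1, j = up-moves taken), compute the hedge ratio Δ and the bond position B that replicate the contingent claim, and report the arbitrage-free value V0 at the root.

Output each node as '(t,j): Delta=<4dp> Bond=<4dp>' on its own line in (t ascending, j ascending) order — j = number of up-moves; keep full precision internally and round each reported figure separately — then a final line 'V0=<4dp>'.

(0,0): Delta=1.0000 Bond=-172.1905
V0=1.8095

Under the risk-neutral measure, an up-move has probability p* = (R−d)/(u−d) = 0.8158 and values discount at R = 1.26.
At expiry t=1: V(1,0)=-51.6600, V(1,1)=14.4600
  t=0,j=0: stock 174.0000 → up 231.4200 (V=14.4600), down 165.3000 (V=-51.6600). Price 1.8095; hedge Δ=1.0000, bond B=-172.1905.
Root portfolio cost Δ·174+B reproduces V0=1.8095.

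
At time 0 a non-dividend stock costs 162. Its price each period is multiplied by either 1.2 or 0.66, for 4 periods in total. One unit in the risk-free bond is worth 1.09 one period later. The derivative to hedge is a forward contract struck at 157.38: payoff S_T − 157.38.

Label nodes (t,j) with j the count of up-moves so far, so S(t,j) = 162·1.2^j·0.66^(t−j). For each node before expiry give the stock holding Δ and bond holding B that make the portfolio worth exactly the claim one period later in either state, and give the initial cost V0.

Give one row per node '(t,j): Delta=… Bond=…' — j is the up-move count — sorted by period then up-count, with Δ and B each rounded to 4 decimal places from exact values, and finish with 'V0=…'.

(0,0): Delta=1.0000 Bond=-111.4920
(1,0): Delta=1.0000 Bond=-121.5262
(1,1): Delta=1.0000 Bond=-121.5262
(2,0): Delta=1.0000 Bond=-132.4636
(2,1): Delta=1.0000 Bond=-132.4636
(2,2): Delta=1.0000 Bond=-132.4636
(3,0): Delta=1.0000 Bond=-144.3853
(3,1): Delta=1.0000 Bond=-144.3853
(3,2): Delta=1.0000 Bond=-144.3853
(3,3): Delta=1.0000 Bond=-144.3853
V0=50.5080

Under the risk-neutral measure, an up-move has probability p* = (R−d)/(u−d) = 0.7963 and values discount at R = 1.09.
Payoff layer (t=4): V(4,0)=-126.6409, V(4,1)=-101.4908, V(4,2)=-55.7632, V(4,3)=27.3778, V(4,4)=178.5432
(3,0): S=46.5744. Δ = (V_up−V_dn)/(S_up−S_dn) = (-101.4908−-126.6409)/(55.8892−30.7391) = 1.0000. V = [p*·-101.4908 + (1−p*)·-126.6409]/1.09 = -97.8110. B = V − Δ·S = -144.3853.
(3,1): S=84.6806. Δ = (V_up−V_dn)/(S_up−S_dn) = (-55.7632−-101.4908)/(101.6168−55.8892) = 1.0000. V = [p*·-55.7632 + (1−p*)·-101.4908]/1.09 = -59.7047. B = V − Δ·S = -144.3853.
(3,2): S=153.9648. Δ = (V_up−V_dn)/(S_up−S_dn) = (27.3778−-55.7632)/(184.7578−101.6168) = 1.0000. V = [p*·27.3778 + (1−p*)·-55.7632]/1.09 = 9.5795. B = V − Δ·S = -144.3853.
(3,3): S=279.9360. Δ = (V_up−V_dn)/(S_up−S_dn) = (178.5432−27.3778)/(335.9232−184.7578) = 1.0000. V = [p*·178.5432 + (1−p*)·27.3778]/1.09 = 135.5507. B = V − Δ·S = -144.3853.
(2,0): S=70.5672. Δ = (V_up−V_dn)/(S_up−S_dn) = (-59.7047−-97.8110)/(84.6806−46.5744) = 1.0000. V = [p*·-59.7047 + (1−p*)·-97.8110]/1.09 = -61.8964. B = V − Δ·S = -132.4636.
(2,1): S=128.3040. Δ = (V_up−V_dn)/(S_up−S_dn) = (9.5795−-59.7047)/(153.9648−84.6806) = 1.0000. V = [p*·9.5795 + (1−p*)·-59.7047]/1.09 = -4.1596. B = V − Δ·S = -132.4636.
(2,2): S=233.2800. Δ = (V_up−V_dn)/(S_up−S_dn) = (135.5507−9.5795)/(279.9360−153.9648) = 1.0000. V = [p*·135.5507 + (1−p*)·9.5795]/1.09 = 100.8164. B = V − Δ·S = -132.4636.
(1,0): S=106.9200. Δ = (V_up−V_dn)/(S_up−S_dn) = (-4.1596−-61.8964)/(128.3040−70.5672) = 1.0000. V = [p*·-4.1596 + (1−p*)·-61.8964]/1.09 = -14.6062. B = V − Δ·S = -121.5262.
(1,1): S=194.4000. Δ = (V_up−V_dn)/(S_up−S_dn) = (100.8164−-4.1596)/(233.2800−128.3040) = 1.0000. V = [p*·100.8164 + (1−p*)·-4.1596]/1.09 = 72.8738. B = V − Δ·S = -121.5262.
(0,0): S=162.0000. Δ = (V_up−V_dn)/(S_up−S_dn) = (72.8738−-14.6062)/(194.4000−106.9200) = 1.0000. V = [p*·72.8738 + (1−p*)·-14.6062]/1.09 = 50.5080. B = V − Δ·S = -111.4920.
Self-financing check: at every node Δ·S+B equals the discounted successor values.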